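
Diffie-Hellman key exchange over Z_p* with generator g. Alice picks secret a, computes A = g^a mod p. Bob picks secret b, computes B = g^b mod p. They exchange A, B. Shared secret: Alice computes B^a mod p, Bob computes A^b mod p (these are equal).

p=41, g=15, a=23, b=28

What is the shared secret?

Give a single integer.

Answer: 31

Derivation:
A = 15^23 mod 41  (bits of 23 = 10111)
  bit 0 = 1: r = r^2 * 15 mod 41 = 1^2 * 15 = 1*15 = 15
  bit 1 = 0: r = r^2 mod 41 = 15^2 = 20
  bit 2 = 1: r = r^2 * 15 mod 41 = 20^2 * 15 = 31*15 = 14
  bit 3 = 1: r = r^2 * 15 mod 41 = 14^2 * 15 = 32*15 = 29
  bit 4 = 1: r = r^2 * 15 mod 41 = 29^2 * 15 = 21*15 = 28
  -> A = 28
B = 15^28 mod 41  (bits of 28 = 11100)
  bit 0 = 1: r = r^2 * 15 mod 41 = 1^2 * 15 = 1*15 = 15
  bit 1 = 1: r = r^2 * 15 mod 41 = 15^2 * 15 = 20*15 = 13
  bit 2 = 1: r = r^2 * 15 mod 41 = 13^2 * 15 = 5*15 = 34
  bit 3 = 0: r = r^2 mod 41 = 34^2 = 8
  bit 4 = 0: r = r^2 mod 41 = 8^2 = 23
  -> B = 23
s = B^a = 23^23 mod 41  (bits of 23 = 10111)
  bit 0 = 1: r = r^2 * 23 mod 41 = 1^2 * 23 = 1*23 = 23
  bit 1 = 0: r = r^2 mod 41 = 23^2 = 37
  bit 2 = 1: r = r^2 * 23 mod 41 = 37^2 * 23 = 16*23 = 40
  bit 3 = 1: r = r^2 * 23 mod 41 = 40^2 * 23 = 1*23 = 23
  bit 4 = 1: r = r^2 * 23 mod 41 = 23^2 * 23 = 37*23 = 31
  -> s = B^a = 31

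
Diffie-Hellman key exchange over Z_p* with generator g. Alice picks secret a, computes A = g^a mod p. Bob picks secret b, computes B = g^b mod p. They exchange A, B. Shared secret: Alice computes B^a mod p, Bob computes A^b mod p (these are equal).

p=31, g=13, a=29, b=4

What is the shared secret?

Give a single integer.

A = 13^29 mod 31  (bits of 29 = 11101)
  bit 0 = 1: r = r^2 * 13 mod 31 = 1^2 * 13 = 1*13 = 13
  bit 1 = 1: r = r^2 * 13 mod 31 = 13^2 * 13 = 14*13 = 27
  bit 2 = 1: r = r^2 * 13 mod 31 = 27^2 * 13 = 16*13 = 22
  bit 3 = 0: r = r^2 mod 31 = 22^2 = 19
  bit 4 = 1: r = r^2 * 13 mod 31 = 19^2 * 13 = 20*13 = 12
  -> A = 12
B = 13^4 mod 31  (bits of 4 = 100)
  bit 0 = 1: r = r^2 * 13 mod 31 = 1^2 * 13 = 1*13 = 13
  bit 1 = 0: r = r^2 mod 31 = 13^2 = 14
  bit 2 = 0: r = r^2 mod 31 = 14^2 = 10
  -> B = 10
s = B^a = 10^29 mod 31  (bits of 29 = 11101)
  bit 0 = 1: r = r^2 * 10 mod 31 = 1^2 * 10 = 1*10 = 10
  bit 1 = 1: r = r^2 * 10 mod 31 = 10^2 * 10 = 7*10 = 8
  bit 2 = 1: r = r^2 * 10 mod 31 = 8^2 * 10 = 2*10 = 20
  bit 3 = 0: r = r^2 mod 31 = 20^2 = 28
  bit 4 = 1: r = r^2 * 10 mod 31 = 28^2 * 10 = 9*10 = 28
  -> s = B^a = 28

Answer: 28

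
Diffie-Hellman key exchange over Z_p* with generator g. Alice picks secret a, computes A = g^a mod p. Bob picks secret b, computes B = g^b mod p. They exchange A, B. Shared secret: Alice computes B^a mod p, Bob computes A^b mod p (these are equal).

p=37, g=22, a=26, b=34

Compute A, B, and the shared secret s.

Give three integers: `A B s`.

A = 22^26 mod 37  (bits of 26 = 11010)
  bit 0 = 1: r = r^2 * 22 mod 37 = 1^2 * 22 = 1*22 = 22
  bit 1 = 1: r = r^2 * 22 mod 37 = 22^2 * 22 = 3*22 = 29
  bit 2 = 0: r = r^2 mod 37 = 29^2 = 27
  bit 3 = 1: r = r^2 * 22 mod 37 = 27^2 * 22 = 26*22 = 17
  bit 4 = 0: r = r^2 mod 37 = 17^2 = 30
  -> A = 30
B = 22^34 mod 37  (bits of 34 = 100010)
  bit 0 = 1: r = r^2 * 22 mod 37 = 1^2 * 22 = 1*22 = 22
  bit 1 = 0: r = r^2 mod 37 = 22^2 = 3
  bit 2 = 0: r = r^2 mod 37 = 3^2 = 9
  bit 3 = 0: r = r^2 mod 37 = 9^2 = 7
  bit 4 = 1: r = r^2 * 22 mod 37 = 7^2 * 22 = 12*22 = 5
  bit 5 = 0: r = r^2 mod 37 = 5^2 = 25
  -> B = 25
s = B^a = 25^26 mod 37  (bits of 26 = 11010)
  bit 0 = 1: r = r^2 * 25 mod 37 = 1^2 * 25 = 1*25 = 25
  bit 1 = 1: r = r^2 * 25 mod 37 = 25^2 * 25 = 33*25 = 11
  bit 2 = 0: r = r^2 mod 37 = 11^2 = 10
  bit 3 = 1: r = r^2 * 25 mod 37 = 10^2 * 25 = 26*25 = 21
  bit 4 = 0: r = r^2 mod 37 = 21^2 = 34
  -> s = B^a = 34

Answer: 30 25 34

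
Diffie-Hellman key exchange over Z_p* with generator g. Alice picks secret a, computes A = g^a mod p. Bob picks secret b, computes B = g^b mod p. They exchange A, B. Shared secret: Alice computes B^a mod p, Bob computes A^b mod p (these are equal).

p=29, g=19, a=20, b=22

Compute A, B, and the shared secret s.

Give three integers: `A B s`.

Answer: 7 4 7

Derivation:
A = 19^20 mod 29  (bits of 20 = 10100)
  bit 0 = 1: r = r^2 * 19 mod 29 = 1^2 * 19 = 1*19 = 19
  bit 1 = 0: r = r^2 mod 29 = 19^2 = 13
  bit 2 = 1: r = r^2 * 19 mod 29 = 13^2 * 19 = 24*19 = 21
  bit 3 = 0: r = r^2 mod 29 = 21^2 = 6
  bit 4 = 0: r = r^2 mod 29 = 6^2 = 7
  -> A = 7
B = 19^22 mod 29  (bits of 22 = 10110)
  bit 0 = 1: r = r^2 * 19 mod 29 = 1^2 * 19 = 1*19 = 19
  bit 1 = 0: r = r^2 mod 29 = 19^2 = 13
  bit 2 = 1: r = r^2 * 19 mod 29 = 13^2 * 19 = 24*19 = 21
  bit 3 = 1: r = r^2 * 19 mod 29 = 21^2 * 19 = 6*19 = 27
  bit 4 = 0: r = r^2 mod 29 = 27^2 = 4
  -> B = 4
s = B^a = 4^20 mod 29  (bits of 20 = 10100)
  bit 0 = 1: r = r^2 * 4 mod 29 = 1^2 * 4 = 1*4 = 4
  bit 1 = 0: r = r^2 mod 29 = 4^2 = 16
  bit 2 = 1: r = r^2 * 4 mod 29 = 16^2 * 4 = 24*4 = 9
  bit 3 = 0: r = r^2 mod 29 = 9^2 = 23
  bit 4 = 0: r = r^2 mod 29 = 23^2 = 7
  -> s = B^a = 7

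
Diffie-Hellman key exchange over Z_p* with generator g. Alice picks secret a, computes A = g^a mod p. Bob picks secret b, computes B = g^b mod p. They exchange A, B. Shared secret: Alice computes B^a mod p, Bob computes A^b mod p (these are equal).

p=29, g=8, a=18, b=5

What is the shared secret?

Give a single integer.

Answer: 13

Derivation:
A = 8^18 mod 29  (bits of 18 = 10010)
  bit 0 = 1: r = r^2 * 8 mod 29 = 1^2 * 8 = 1*8 = 8
  bit 1 = 0: r = r^2 mod 29 = 8^2 = 6
  bit 2 = 0: r = r^2 mod 29 = 6^2 = 7
  bit 3 = 1: r = r^2 * 8 mod 29 = 7^2 * 8 = 20*8 = 15
  bit 4 = 0: r = r^2 mod 29 = 15^2 = 22
  -> A = 22
B = 8^5 mod 29  (bits of 5 = 101)
  bit 0 = 1: r = r^2 * 8 mod 29 = 1^2 * 8 = 1*8 = 8
  bit 1 = 0: r = r^2 mod 29 = 8^2 = 6
  bit 2 = 1: r = r^2 * 8 mod 29 = 6^2 * 8 = 7*8 = 27
  -> B = 27
s = B^a = 27^18 mod 29  (bits of 18 = 10010)
  bit 0 = 1: r = r^2 * 27 mod 29 = 1^2 * 27 = 1*27 = 27
  bit 1 = 0: r = r^2 mod 29 = 27^2 = 4
  bit 2 = 0: r = r^2 mod 29 = 4^2 = 16
  bit 3 = 1: r = r^2 * 27 mod 29 = 16^2 * 27 = 24*27 = 10
  bit 4 = 0: r = r^2 mod 29 = 10^2 = 13
  -> s = B^a = 13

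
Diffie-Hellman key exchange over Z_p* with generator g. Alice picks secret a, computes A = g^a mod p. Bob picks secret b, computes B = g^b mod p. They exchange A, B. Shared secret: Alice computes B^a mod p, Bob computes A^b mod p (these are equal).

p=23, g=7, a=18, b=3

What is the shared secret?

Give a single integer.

A = 7^18 mod 23  (bits of 18 = 10010)
  bit 0 = 1: r = r^2 * 7 mod 23 = 1^2 * 7 = 1*7 = 7
  bit 1 = 0: r = r^2 mod 23 = 7^2 = 3
  bit 2 = 0: r = r^2 mod 23 = 3^2 = 9
  bit 3 = 1: r = r^2 * 7 mod 23 = 9^2 * 7 = 12*7 = 15
  bit 4 = 0: r = r^2 mod 23 = 15^2 = 18
  -> A = 18
B = 7^3 mod 23  (bits of 3 = 11)
  bit 0 = 1: r = r^2 * 7 mod 23 = 1^2 * 7 = 1*7 = 7
  bit 1 = 1: r = r^2 * 7 mod 23 = 7^2 * 7 = 3*7 = 21
  -> B = 21
s = B^a = 21^18 mod 23  (bits of 18 = 10010)
  bit 0 = 1: r = r^2 * 21 mod 23 = 1^2 * 21 = 1*21 = 21
  bit 1 = 0: r = r^2 mod 23 = 21^2 = 4
  bit 2 = 0: r = r^2 mod 23 = 4^2 = 16
  bit 3 = 1: r = r^2 * 21 mod 23 = 16^2 * 21 = 3*21 = 17
  bit 4 = 0: r = r^2 mod 23 = 17^2 = 13
  -> s = B^a = 13

Answer: 13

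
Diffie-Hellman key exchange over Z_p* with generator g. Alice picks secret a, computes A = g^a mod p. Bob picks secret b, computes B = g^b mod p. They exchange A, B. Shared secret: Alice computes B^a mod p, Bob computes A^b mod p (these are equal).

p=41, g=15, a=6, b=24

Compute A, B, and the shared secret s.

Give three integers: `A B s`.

A = 15^6 mod 41  (bits of 6 = 110)
  bit 0 = 1: r = r^2 * 15 mod 41 = 1^2 * 15 = 1*15 = 15
  bit 1 = 1: r = r^2 * 15 mod 41 = 15^2 * 15 = 20*15 = 13
  bit 2 = 0: r = r^2 mod 41 = 13^2 = 5
  -> A = 5
B = 15^24 mod 41  (bits of 24 = 11000)
  bit 0 = 1: r = r^2 * 15 mod 41 = 1^2 * 15 = 1*15 = 15
  bit 1 = 1: r = r^2 * 15 mod 41 = 15^2 * 15 = 20*15 = 13
  bit 2 = 0: r = r^2 mod 41 = 13^2 = 5
  bit 3 = 0: r = r^2 mod 41 = 5^2 = 25
  bit 4 = 0: r = r^2 mod 41 = 25^2 = 10
  -> B = 10
s = B^a = 10^6 mod 41  (bits of 6 = 110)
  bit 0 = 1: r = r^2 * 10 mod 41 = 1^2 * 10 = 1*10 = 10
  bit 1 = 1: r = r^2 * 10 mod 41 = 10^2 * 10 = 18*10 = 16
  bit 2 = 0: r = r^2 mod 41 = 16^2 = 10
  -> s = B^a = 10

Answer: 5 10 10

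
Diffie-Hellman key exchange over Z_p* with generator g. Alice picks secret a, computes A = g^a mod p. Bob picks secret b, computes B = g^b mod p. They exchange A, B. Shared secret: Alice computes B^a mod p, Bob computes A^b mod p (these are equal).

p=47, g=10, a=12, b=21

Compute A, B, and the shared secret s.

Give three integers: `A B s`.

A = 10^12 mod 47  (bits of 12 = 1100)
  bit 0 = 1: r = r^2 * 10 mod 47 = 1^2 * 10 = 1*10 = 10
  bit 1 = 1: r = r^2 * 10 mod 47 = 10^2 * 10 = 6*10 = 13
  bit 2 = 0: r = r^2 mod 47 = 13^2 = 28
  bit 3 = 0: r = r^2 mod 47 = 28^2 = 32
  -> A = 32
B = 10^21 mod 47  (bits of 21 = 10101)
  bit 0 = 1: r = r^2 * 10 mod 47 = 1^2 * 10 = 1*10 = 10
  bit 1 = 0: r = r^2 mod 47 = 10^2 = 6
  bit 2 = 1: r = r^2 * 10 mod 47 = 6^2 * 10 = 36*10 = 31
  bit 3 = 0: r = r^2 mod 47 = 31^2 = 21
  bit 4 = 1: r = r^2 * 10 mod 47 = 21^2 * 10 = 18*10 = 39
  -> B = 39
s = B^a = 39^12 mod 47  (bits of 12 = 1100)
  bit 0 = 1: r = r^2 * 39 mod 47 = 1^2 * 39 = 1*39 = 39
  bit 1 = 1: r = r^2 * 39 mod 47 = 39^2 * 39 = 17*39 = 5
  bit 2 = 0: r = r^2 mod 47 = 5^2 = 25
  bit 3 = 0: r = r^2 mod 47 = 25^2 = 14
  -> s = B^a = 14

Answer: 32 39 14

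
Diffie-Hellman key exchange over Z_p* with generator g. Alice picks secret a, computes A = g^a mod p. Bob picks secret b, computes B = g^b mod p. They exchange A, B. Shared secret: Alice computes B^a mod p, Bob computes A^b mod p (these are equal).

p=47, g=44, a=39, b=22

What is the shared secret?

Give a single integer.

A = 44^39 mod 47  (bits of 39 = 100111)
  bit 0 = 1: r = r^2 * 44 mod 47 = 1^2 * 44 = 1*44 = 44
  bit 1 = 0: r = r^2 mod 47 = 44^2 = 9
  bit 2 = 0: r = r^2 mod 47 = 9^2 = 34
  bit 3 = 1: r = r^2 * 44 mod 47 = 34^2 * 44 = 28*44 = 10
  bit 4 = 1: r = r^2 * 44 mod 47 = 10^2 * 44 = 6*44 = 29
  bit 5 = 1: r = r^2 * 44 mod 47 = 29^2 * 44 = 42*44 = 15
  -> A = 15
B = 44^22 mod 47  (bits of 22 = 10110)
  bit 0 = 1: r = r^2 * 44 mod 47 = 1^2 * 44 = 1*44 = 44
  bit 1 = 0: r = r^2 mod 47 = 44^2 = 9
  bit 2 = 1: r = r^2 * 44 mod 47 = 9^2 * 44 = 34*44 = 39
  bit 3 = 1: r = r^2 * 44 mod 47 = 39^2 * 44 = 17*44 = 43
  bit 4 = 0: r = r^2 mod 47 = 43^2 = 16
  -> B = 16
s = B^a = 16^39 mod 47  (bits of 39 = 100111)
  bit 0 = 1: r = r^2 * 16 mod 47 = 1^2 * 16 = 1*16 = 16
  bit 1 = 0: r = r^2 mod 47 = 16^2 = 21
  bit 2 = 0: r = r^2 mod 47 = 21^2 = 18
  bit 3 = 1: r = r^2 * 16 mod 47 = 18^2 * 16 = 42*16 = 14
  bit 4 = 1: r = r^2 * 16 mod 47 = 14^2 * 16 = 8*16 = 34
  bit 5 = 1: r = r^2 * 16 mod 47 = 34^2 * 16 = 28*16 = 25
  -> s = B^a = 25

Answer: 25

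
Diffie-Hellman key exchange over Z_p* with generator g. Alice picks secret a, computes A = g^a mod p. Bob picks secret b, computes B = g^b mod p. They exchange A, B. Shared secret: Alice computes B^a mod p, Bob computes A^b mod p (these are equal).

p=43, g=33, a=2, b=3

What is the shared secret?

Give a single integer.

A = 33^2 mod 43  (bits of 2 = 10)
  bit 0 = 1: r = r^2 * 33 mod 43 = 1^2 * 33 = 1*33 = 33
  bit 1 = 0: r = r^2 mod 43 = 33^2 = 14
  -> A = 14
B = 33^3 mod 43  (bits of 3 = 11)
  bit 0 = 1: r = r^2 * 33 mod 43 = 1^2 * 33 = 1*33 = 33
  bit 1 = 1: r = r^2 * 33 mod 43 = 33^2 * 33 = 14*33 = 32
  -> B = 32
s = B^a = 32^2 mod 43  (bits of 2 = 10)
  bit 0 = 1: r = r^2 * 32 mod 43 = 1^2 * 32 = 1*32 = 32
  bit 1 = 0: r = r^2 mod 43 = 32^2 = 35
  -> s = B^a = 35

Answer: 35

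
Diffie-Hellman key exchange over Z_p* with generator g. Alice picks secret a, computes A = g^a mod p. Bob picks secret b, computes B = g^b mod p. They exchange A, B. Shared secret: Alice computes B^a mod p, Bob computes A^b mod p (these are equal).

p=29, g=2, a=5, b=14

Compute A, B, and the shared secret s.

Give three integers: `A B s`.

A = 2^5 mod 29  (bits of 5 = 101)
  bit 0 = 1: r = r^2 * 2 mod 29 = 1^2 * 2 = 1*2 = 2
  bit 1 = 0: r = r^2 mod 29 = 2^2 = 4
  bit 2 = 1: r = r^2 * 2 mod 29 = 4^2 * 2 = 16*2 = 3
  -> A = 3
B = 2^14 mod 29  (bits of 14 = 1110)
  bit 0 = 1: r = r^2 * 2 mod 29 = 1^2 * 2 = 1*2 = 2
  bit 1 = 1: r = r^2 * 2 mod 29 = 2^2 * 2 = 4*2 = 8
  bit 2 = 1: r = r^2 * 2 mod 29 = 8^2 * 2 = 6*2 = 12
  bit 3 = 0: r = r^2 mod 29 = 12^2 = 28
  -> B = 28
s = B^a = 28^5 mod 29  (bits of 5 = 101)
  bit 0 = 1: r = r^2 * 28 mod 29 = 1^2 * 28 = 1*28 = 28
  bit 1 = 0: r = r^2 mod 29 = 28^2 = 1
  bit 2 = 1: r = r^2 * 28 mod 29 = 1^2 * 28 = 1*28 = 28
  -> s = B^a = 28

Answer: 3 28 28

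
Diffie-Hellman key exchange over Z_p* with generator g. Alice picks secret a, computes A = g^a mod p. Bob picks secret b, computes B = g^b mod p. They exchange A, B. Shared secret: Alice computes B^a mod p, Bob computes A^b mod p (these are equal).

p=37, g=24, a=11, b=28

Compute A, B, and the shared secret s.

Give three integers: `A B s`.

A = 24^11 mod 37  (bits of 11 = 1011)
  bit 0 = 1: r = r^2 * 24 mod 37 = 1^2 * 24 = 1*24 = 24
  bit 1 = 0: r = r^2 mod 37 = 24^2 = 21
  bit 2 = 1: r = r^2 * 24 mod 37 = 21^2 * 24 = 34*24 = 2
  bit 3 = 1: r = r^2 * 24 mod 37 = 2^2 * 24 = 4*24 = 22
  -> A = 22
B = 24^28 mod 37  (bits of 28 = 11100)
  bit 0 = 1: r = r^2 * 24 mod 37 = 1^2 * 24 = 1*24 = 24
  bit 1 = 1: r = r^2 * 24 mod 37 = 24^2 * 24 = 21*24 = 23
  bit 2 = 1: r = r^2 * 24 mod 37 = 23^2 * 24 = 11*24 = 5
  bit 3 = 0: r = r^2 mod 37 = 5^2 = 25
  bit 4 = 0: r = r^2 mod 37 = 25^2 = 33
  -> B = 33
s = B^a = 33^11 mod 37  (bits of 11 = 1011)
  bit 0 = 1: r = r^2 * 33 mod 37 = 1^2 * 33 = 1*33 = 33
  bit 1 = 0: r = r^2 mod 37 = 33^2 = 16
  bit 2 = 1: r = r^2 * 33 mod 37 = 16^2 * 33 = 34*33 = 12
  bit 3 = 1: r = r^2 * 33 mod 37 = 12^2 * 33 = 33*33 = 16
  -> s = B^a = 16

Answer: 22 33 16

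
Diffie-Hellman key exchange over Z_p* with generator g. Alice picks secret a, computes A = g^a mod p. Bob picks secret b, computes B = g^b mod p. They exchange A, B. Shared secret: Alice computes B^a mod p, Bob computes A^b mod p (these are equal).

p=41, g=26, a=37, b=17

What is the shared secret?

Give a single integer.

Answer: 24

Derivation:
A = 26^37 mod 41  (bits of 37 = 100101)
  bit 0 = 1: r = r^2 * 26 mod 41 = 1^2 * 26 = 1*26 = 26
  bit 1 = 0: r = r^2 mod 41 = 26^2 = 20
  bit 2 = 0: r = r^2 mod 41 = 20^2 = 31
  bit 3 = 1: r = r^2 * 26 mod 41 = 31^2 * 26 = 18*26 = 17
  bit 4 = 0: r = r^2 mod 41 = 17^2 = 2
  bit 5 = 1: r = r^2 * 26 mod 41 = 2^2 * 26 = 4*26 = 22
  -> A = 22
B = 26^17 mod 41  (bits of 17 = 10001)
  bit 0 = 1: r = r^2 * 26 mod 41 = 1^2 * 26 = 1*26 = 26
  bit 1 = 0: r = r^2 mod 41 = 26^2 = 20
  bit 2 = 0: r = r^2 mod 41 = 20^2 = 31
  bit 3 = 0: r = r^2 mod 41 = 31^2 = 18
  bit 4 = 1: r = r^2 * 26 mod 41 = 18^2 * 26 = 37*26 = 19
  -> B = 19
s = B^a = 19^37 mod 41  (bits of 37 = 100101)
  bit 0 = 1: r = r^2 * 19 mod 41 = 1^2 * 19 = 1*19 = 19
  bit 1 = 0: r = r^2 mod 41 = 19^2 = 33
  bit 2 = 0: r = r^2 mod 41 = 33^2 = 23
  bit 3 = 1: r = r^2 * 19 mod 41 = 23^2 * 19 = 37*19 = 6
  bit 4 = 0: r = r^2 mod 41 = 6^2 = 36
  bit 5 = 1: r = r^2 * 19 mod 41 = 36^2 * 19 = 25*19 = 24
  -> s = B^a = 24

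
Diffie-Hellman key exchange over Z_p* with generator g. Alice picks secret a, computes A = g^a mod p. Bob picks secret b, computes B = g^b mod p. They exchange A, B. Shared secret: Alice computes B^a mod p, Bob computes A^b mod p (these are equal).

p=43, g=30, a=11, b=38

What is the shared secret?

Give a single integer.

Answer: 14

Derivation:
A = 30^11 mod 43  (bits of 11 = 1011)
  bit 0 = 1: r = r^2 * 30 mod 43 = 1^2 * 30 = 1*30 = 30
  bit 1 = 0: r = r^2 mod 43 = 30^2 = 40
  bit 2 = 1: r = r^2 * 30 mod 43 = 40^2 * 30 = 9*30 = 12
  bit 3 = 1: r = r^2 * 30 mod 43 = 12^2 * 30 = 15*30 = 20
  -> A = 20
B = 30^38 mod 43  (bits of 38 = 100110)
  bit 0 = 1: r = r^2 * 30 mod 43 = 1^2 * 30 = 1*30 = 30
  bit 1 = 0: r = r^2 mod 43 = 30^2 = 40
  bit 2 = 0: r = r^2 mod 43 = 40^2 = 9
  bit 3 = 1: r = r^2 * 30 mod 43 = 9^2 * 30 = 38*30 = 22
  bit 4 = 1: r = r^2 * 30 mod 43 = 22^2 * 30 = 11*30 = 29
  bit 5 = 0: r = r^2 mod 43 = 29^2 = 24
  -> B = 24
s = B^a = 24^11 mod 43  (bits of 11 = 1011)
  bit 0 = 1: r = r^2 * 24 mod 43 = 1^2 * 24 = 1*24 = 24
  bit 1 = 0: r = r^2 mod 43 = 24^2 = 17
  bit 2 = 1: r = r^2 * 24 mod 43 = 17^2 * 24 = 31*24 = 13
  bit 3 = 1: r = r^2 * 24 mod 43 = 13^2 * 24 = 40*24 = 14
  -> s = B^a = 14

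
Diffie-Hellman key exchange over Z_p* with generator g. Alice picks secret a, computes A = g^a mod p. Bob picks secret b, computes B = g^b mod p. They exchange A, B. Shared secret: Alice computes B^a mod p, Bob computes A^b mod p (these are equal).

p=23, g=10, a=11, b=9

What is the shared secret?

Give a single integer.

Answer: 22

Derivation:
A = 10^11 mod 23  (bits of 11 = 1011)
  bit 0 = 1: r = r^2 * 10 mod 23 = 1^2 * 10 = 1*10 = 10
  bit 1 = 0: r = r^2 mod 23 = 10^2 = 8
  bit 2 = 1: r = r^2 * 10 mod 23 = 8^2 * 10 = 18*10 = 19
  bit 3 = 1: r = r^2 * 10 mod 23 = 19^2 * 10 = 16*10 = 22
  -> A = 22
B = 10^9 mod 23  (bits of 9 = 1001)
  bit 0 = 1: r = r^2 * 10 mod 23 = 1^2 * 10 = 1*10 = 10
  bit 1 = 0: r = r^2 mod 23 = 10^2 = 8
  bit 2 = 0: r = r^2 mod 23 = 8^2 = 18
  bit 3 = 1: r = r^2 * 10 mod 23 = 18^2 * 10 = 2*10 = 20
  -> B = 20
s = B^a = 20^11 mod 23  (bits of 11 = 1011)
  bit 0 = 1: r = r^2 * 20 mod 23 = 1^2 * 20 = 1*20 = 20
  bit 1 = 0: r = r^2 mod 23 = 20^2 = 9
  bit 2 = 1: r = r^2 * 20 mod 23 = 9^2 * 20 = 12*20 = 10
  bit 3 = 1: r = r^2 * 20 mod 23 = 10^2 * 20 = 8*20 = 22
  -> s = B^a = 22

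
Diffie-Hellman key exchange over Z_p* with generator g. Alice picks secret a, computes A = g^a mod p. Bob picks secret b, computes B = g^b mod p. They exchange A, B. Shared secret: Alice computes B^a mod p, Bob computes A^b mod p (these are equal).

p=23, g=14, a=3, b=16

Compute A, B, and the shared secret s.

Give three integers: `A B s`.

Answer: 7 8 6

Derivation:
A = 14^3 mod 23  (bits of 3 = 11)
  bit 0 = 1: r = r^2 * 14 mod 23 = 1^2 * 14 = 1*14 = 14
  bit 1 = 1: r = r^2 * 14 mod 23 = 14^2 * 14 = 12*14 = 7
  -> A = 7
B = 14^16 mod 23  (bits of 16 = 10000)
  bit 0 = 1: r = r^2 * 14 mod 23 = 1^2 * 14 = 1*14 = 14
  bit 1 = 0: r = r^2 mod 23 = 14^2 = 12
  bit 2 = 0: r = r^2 mod 23 = 12^2 = 6
  bit 3 = 0: r = r^2 mod 23 = 6^2 = 13
  bit 4 = 0: r = r^2 mod 23 = 13^2 = 8
  -> B = 8
s = B^a = 8^3 mod 23  (bits of 3 = 11)
  bit 0 = 1: r = r^2 * 8 mod 23 = 1^2 * 8 = 1*8 = 8
  bit 1 = 1: r = r^2 * 8 mod 23 = 8^2 * 8 = 18*8 = 6
  -> s = B^a = 6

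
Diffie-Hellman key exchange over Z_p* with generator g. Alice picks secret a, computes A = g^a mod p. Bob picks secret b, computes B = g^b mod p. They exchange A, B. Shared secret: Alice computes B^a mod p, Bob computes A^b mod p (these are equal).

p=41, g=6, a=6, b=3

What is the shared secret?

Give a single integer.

Answer: 33

Derivation:
A = 6^6 mod 41  (bits of 6 = 110)
  bit 0 = 1: r = r^2 * 6 mod 41 = 1^2 * 6 = 1*6 = 6
  bit 1 = 1: r = r^2 * 6 mod 41 = 6^2 * 6 = 36*6 = 11
  bit 2 = 0: r = r^2 mod 41 = 11^2 = 39
  -> A = 39
B = 6^3 mod 41  (bits of 3 = 11)
  bit 0 = 1: r = r^2 * 6 mod 41 = 1^2 * 6 = 1*6 = 6
  bit 1 = 1: r = r^2 * 6 mod 41 = 6^2 * 6 = 36*6 = 11
  -> B = 11
s = B^a = 11^6 mod 41  (bits of 6 = 110)
  bit 0 = 1: r = r^2 * 11 mod 41 = 1^2 * 11 = 1*11 = 11
  bit 1 = 1: r = r^2 * 11 mod 41 = 11^2 * 11 = 39*11 = 19
  bit 2 = 0: r = r^2 mod 41 = 19^2 = 33
  -> s = B^a = 33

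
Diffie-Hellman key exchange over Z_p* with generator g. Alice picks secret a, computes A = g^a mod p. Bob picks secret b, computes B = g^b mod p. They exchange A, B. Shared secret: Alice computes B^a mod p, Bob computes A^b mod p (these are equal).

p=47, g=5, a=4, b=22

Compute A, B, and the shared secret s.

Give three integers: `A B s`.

Answer: 14 28 37

Derivation:
A = 5^4 mod 47  (bits of 4 = 100)
  bit 0 = 1: r = r^2 * 5 mod 47 = 1^2 * 5 = 1*5 = 5
  bit 1 = 0: r = r^2 mod 47 = 5^2 = 25
  bit 2 = 0: r = r^2 mod 47 = 25^2 = 14
  -> A = 14
B = 5^22 mod 47  (bits of 22 = 10110)
  bit 0 = 1: r = r^2 * 5 mod 47 = 1^2 * 5 = 1*5 = 5
  bit 1 = 0: r = r^2 mod 47 = 5^2 = 25
  bit 2 = 1: r = r^2 * 5 mod 47 = 25^2 * 5 = 14*5 = 23
  bit 3 = 1: r = r^2 * 5 mod 47 = 23^2 * 5 = 12*5 = 13
  bit 4 = 0: r = r^2 mod 47 = 13^2 = 28
  -> B = 28
s = B^a = 28^4 mod 47  (bits of 4 = 100)
  bit 0 = 1: r = r^2 * 28 mod 47 = 1^2 * 28 = 1*28 = 28
  bit 1 = 0: r = r^2 mod 47 = 28^2 = 32
  bit 2 = 0: r = r^2 mod 47 = 32^2 = 37
  -> s = B^a = 37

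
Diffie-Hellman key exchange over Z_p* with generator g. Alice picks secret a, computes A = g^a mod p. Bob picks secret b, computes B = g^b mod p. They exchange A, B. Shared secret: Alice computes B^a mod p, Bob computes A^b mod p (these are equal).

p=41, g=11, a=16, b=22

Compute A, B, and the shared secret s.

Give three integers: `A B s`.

A = 11^16 mod 41  (bits of 16 = 10000)
  bit 0 = 1: r = r^2 * 11 mod 41 = 1^2 * 11 = 1*11 = 11
  bit 1 = 0: r = r^2 mod 41 = 11^2 = 39
  bit 2 = 0: r = r^2 mod 41 = 39^2 = 4
  bit 3 = 0: r = r^2 mod 41 = 4^2 = 16
  bit 4 = 0: r = r^2 mod 41 = 16^2 = 10
  -> A = 10
B = 11^22 mod 41  (bits of 22 = 10110)
  bit 0 = 1: r = r^2 * 11 mod 41 = 1^2 * 11 = 1*11 = 11
  bit 1 = 0: r = r^2 mod 41 = 11^2 = 39
  bit 2 = 1: r = r^2 * 11 mod 41 = 39^2 * 11 = 4*11 = 3
  bit 3 = 1: r = r^2 * 11 mod 41 = 3^2 * 11 = 9*11 = 17
  bit 4 = 0: r = r^2 mod 41 = 17^2 = 2
  -> B = 2
s = B^a = 2^16 mod 41  (bits of 16 = 10000)
  bit 0 = 1: r = r^2 * 2 mod 41 = 1^2 * 2 = 1*2 = 2
  bit 1 = 0: r = r^2 mod 41 = 2^2 = 4
  bit 2 = 0: r = r^2 mod 41 = 4^2 = 16
  bit 3 = 0: r = r^2 mod 41 = 16^2 = 10
  bit 4 = 0: r = r^2 mod 41 = 10^2 = 18
  -> s = B^a = 18

Answer: 10 2 18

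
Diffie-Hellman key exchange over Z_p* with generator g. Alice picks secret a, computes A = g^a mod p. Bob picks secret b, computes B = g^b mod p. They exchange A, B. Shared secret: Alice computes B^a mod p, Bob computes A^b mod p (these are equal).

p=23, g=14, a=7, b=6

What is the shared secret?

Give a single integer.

A = 14^7 mod 23  (bits of 7 = 111)
  bit 0 = 1: r = r^2 * 14 mod 23 = 1^2 * 14 = 1*14 = 14
  bit 1 = 1: r = r^2 * 14 mod 23 = 14^2 * 14 = 12*14 = 7
  bit 2 = 1: r = r^2 * 14 mod 23 = 7^2 * 14 = 3*14 = 19
  -> A = 19
B = 14^6 mod 23  (bits of 6 = 110)
  bit 0 = 1: r = r^2 * 14 mod 23 = 1^2 * 14 = 1*14 = 14
  bit 1 = 1: r = r^2 * 14 mod 23 = 14^2 * 14 = 12*14 = 7
  bit 2 = 0: r = r^2 mod 23 = 7^2 = 3
  -> B = 3
s = B^a = 3^7 mod 23  (bits of 7 = 111)
  bit 0 = 1: r = r^2 * 3 mod 23 = 1^2 * 3 = 1*3 = 3
  bit 1 = 1: r = r^2 * 3 mod 23 = 3^2 * 3 = 9*3 = 4
  bit 2 = 1: r = r^2 * 3 mod 23 = 4^2 * 3 = 16*3 = 2
  -> s = B^a = 2

Answer: 2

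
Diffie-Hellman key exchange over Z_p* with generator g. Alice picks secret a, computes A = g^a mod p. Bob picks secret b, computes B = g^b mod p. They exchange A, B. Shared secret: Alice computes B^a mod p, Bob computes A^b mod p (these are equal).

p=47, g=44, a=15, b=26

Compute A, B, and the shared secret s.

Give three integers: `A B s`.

A = 44^15 mod 47  (bits of 15 = 1111)
  bit 0 = 1: r = r^2 * 44 mod 47 = 1^2 * 44 = 1*44 = 44
  bit 1 = 1: r = r^2 * 44 mod 47 = 44^2 * 44 = 9*44 = 20
  bit 2 = 1: r = r^2 * 44 mod 47 = 20^2 * 44 = 24*44 = 22
  bit 3 = 1: r = r^2 * 44 mod 47 = 22^2 * 44 = 14*44 = 5
  -> A = 5
B = 44^26 mod 47  (bits of 26 = 11010)
  bit 0 = 1: r = r^2 * 44 mod 47 = 1^2 * 44 = 1*44 = 44
  bit 1 = 1: r = r^2 * 44 mod 47 = 44^2 * 44 = 9*44 = 20
  bit 2 = 0: r = r^2 mod 47 = 20^2 = 24
  bit 3 = 1: r = r^2 * 44 mod 47 = 24^2 * 44 = 12*44 = 11
  bit 4 = 0: r = r^2 mod 47 = 11^2 = 27
  -> B = 27
s = B^a = 27^15 mod 47  (bits of 15 = 1111)
  bit 0 = 1: r = r^2 * 27 mod 47 = 1^2 * 27 = 1*27 = 27
  bit 1 = 1: r = r^2 * 27 mod 47 = 27^2 * 27 = 24*27 = 37
  bit 2 = 1: r = r^2 * 27 mod 47 = 37^2 * 27 = 6*27 = 21
  bit 3 = 1: r = r^2 * 27 mod 47 = 21^2 * 27 = 18*27 = 16
  -> s = B^a = 16

Answer: 5 27 16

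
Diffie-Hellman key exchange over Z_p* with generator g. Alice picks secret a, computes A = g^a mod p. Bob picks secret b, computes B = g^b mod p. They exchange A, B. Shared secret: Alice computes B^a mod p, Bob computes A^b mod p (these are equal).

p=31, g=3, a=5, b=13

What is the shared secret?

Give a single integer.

Answer: 26

Derivation:
A = 3^5 mod 31  (bits of 5 = 101)
  bit 0 = 1: r = r^2 * 3 mod 31 = 1^2 * 3 = 1*3 = 3
  bit 1 = 0: r = r^2 mod 31 = 3^2 = 9
  bit 2 = 1: r = r^2 * 3 mod 31 = 9^2 * 3 = 19*3 = 26
  -> A = 26
B = 3^13 mod 31  (bits of 13 = 1101)
  bit 0 = 1: r = r^2 * 3 mod 31 = 1^2 * 3 = 1*3 = 3
  bit 1 = 1: r = r^2 * 3 mod 31 = 3^2 * 3 = 9*3 = 27
  bit 2 = 0: r = r^2 mod 31 = 27^2 = 16
  bit 3 = 1: r = r^2 * 3 mod 31 = 16^2 * 3 = 8*3 = 24
  -> B = 24
s = B^a = 24^5 mod 31  (bits of 5 = 101)
  bit 0 = 1: r = r^2 * 24 mod 31 = 1^2 * 24 = 1*24 = 24
  bit 1 = 0: r = r^2 mod 31 = 24^2 = 18
  bit 2 = 1: r = r^2 * 24 mod 31 = 18^2 * 24 = 14*24 = 26
  -> s = B^a = 26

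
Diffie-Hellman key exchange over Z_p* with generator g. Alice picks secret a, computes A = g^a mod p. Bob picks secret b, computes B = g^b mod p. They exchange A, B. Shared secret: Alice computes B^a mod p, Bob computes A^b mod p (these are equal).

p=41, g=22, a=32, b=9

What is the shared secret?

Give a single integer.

A = 22^32 mod 41  (bits of 32 = 100000)
  bit 0 = 1: r = r^2 * 22 mod 41 = 1^2 * 22 = 1*22 = 22
  bit 1 = 0: r = r^2 mod 41 = 22^2 = 33
  bit 2 = 0: r = r^2 mod 41 = 33^2 = 23
  bit 3 = 0: r = r^2 mod 41 = 23^2 = 37
  bit 4 = 0: r = r^2 mod 41 = 37^2 = 16
  bit 5 = 0: r = r^2 mod 41 = 16^2 = 10
  -> A = 10
B = 22^9 mod 41  (bits of 9 = 1001)
  bit 0 = 1: r = r^2 * 22 mod 41 = 1^2 * 22 = 1*22 = 22
  bit 1 = 0: r = r^2 mod 41 = 22^2 = 33
  bit 2 = 0: r = r^2 mod 41 = 33^2 = 23
  bit 3 = 1: r = r^2 * 22 mod 41 = 23^2 * 22 = 37*22 = 35
  -> B = 35
s = B^a = 35^32 mod 41  (bits of 32 = 100000)
  bit 0 = 1: r = r^2 * 35 mod 41 = 1^2 * 35 = 1*35 = 35
  bit 1 = 0: r = r^2 mod 41 = 35^2 = 36
  bit 2 = 0: r = r^2 mod 41 = 36^2 = 25
  bit 3 = 0: r = r^2 mod 41 = 25^2 = 10
  bit 4 = 0: r = r^2 mod 41 = 10^2 = 18
  bit 5 = 0: r = r^2 mod 41 = 18^2 = 37
  -> s = B^a = 37

Answer: 37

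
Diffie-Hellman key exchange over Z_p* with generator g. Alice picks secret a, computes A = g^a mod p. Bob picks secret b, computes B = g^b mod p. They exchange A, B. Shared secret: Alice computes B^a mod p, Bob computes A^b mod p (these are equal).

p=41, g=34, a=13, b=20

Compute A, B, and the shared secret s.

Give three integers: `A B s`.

A = 34^13 mod 41  (bits of 13 = 1101)
  bit 0 = 1: r = r^2 * 34 mod 41 = 1^2 * 34 = 1*34 = 34
  bit 1 = 1: r = r^2 * 34 mod 41 = 34^2 * 34 = 8*34 = 26
  bit 2 = 0: r = r^2 mod 41 = 26^2 = 20
  bit 3 = 1: r = r^2 * 34 mod 41 = 20^2 * 34 = 31*34 = 29
  -> A = 29
B = 34^20 mod 41  (bits of 20 = 10100)
  bit 0 = 1: r = r^2 * 34 mod 41 = 1^2 * 34 = 1*34 = 34
  bit 1 = 0: r = r^2 mod 41 = 34^2 = 8
  bit 2 = 1: r = r^2 * 34 mod 41 = 8^2 * 34 = 23*34 = 3
  bit 3 = 0: r = r^2 mod 41 = 3^2 = 9
  bit 4 = 0: r = r^2 mod 41 = 9^2 = 40
  -> B = 40
s = B^a = 40^13 mod 41  (bits of 13 = 1101)
  bit 0 = 1: r = r^2 * 40 mod 41 = 1^2 * 40 = 1*40 = 40
  bit 1 = 1: r = r^2 * 40 mod 41 = 40^2 * 40 = 1*40 = 40
  bit 2 = 0: r = r^2 mod 41 = 40^2 = 1
  bit 3 = 1: r = r^2 * 40 mod 41 = 1^2 * 40 = 1*40 = 40
  -> s = B^a = 40

Answer: 29 40 40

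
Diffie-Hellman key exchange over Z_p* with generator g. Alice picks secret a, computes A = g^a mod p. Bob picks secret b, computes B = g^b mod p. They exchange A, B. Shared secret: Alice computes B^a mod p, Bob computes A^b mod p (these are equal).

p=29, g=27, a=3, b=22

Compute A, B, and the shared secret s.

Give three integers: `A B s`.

Answer: 21 5 9

Derivation:
A = 27^3 mod 29  (bits of 3 = 11)
  bit 0 = 1: r = r^2 * 27 mod 29 = 1^2 * 27 = 1*27 = 27
  bit 1 = 1: r = r^2 * 27 mod 29 = 27^2 * 27 = 4*27 = 21
  -> A = 21
B = 27^22 mod 29  (bits of 22 = 10110)
  bit 0 = 1: r = r^2 * 27 mod 29 = 1^2 * 27 = 1*27 = 27
  bit 1 = 0: r = r^2 mod 29 = 27^2 = 4
  bit 2 = 1: r = r^2 * 27 mod 29 = 4^2 * 27 = 16*27 = 26
  bit 3 = 1: r = r^2 * 27 mod 29 = 26^2 * 27 = 9*27 = 11
  bit 4 = 0: r = r^2 mod 29 = 11^2 = 5
  -> B = 5
s = B^a = 5^3 mod 29  (bits of 3 = 11)
  bit 0 = 1: r = r^2 * 5 mod 29 = 1^2 * 5 = 1*5 = 5
  bit 1 = 1: r = r^2 * 5 mod 29 = 5^2 * 5 = 25*5 = 9
  -> s = B^a = 9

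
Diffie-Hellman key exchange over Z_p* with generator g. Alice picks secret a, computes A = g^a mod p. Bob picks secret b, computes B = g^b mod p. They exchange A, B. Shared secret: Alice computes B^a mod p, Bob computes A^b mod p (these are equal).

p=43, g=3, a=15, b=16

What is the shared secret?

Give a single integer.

A = 3^15 mod 43  (bits of 15 = 1111)
  bit 0 = 1: r = r^2 * 3 mod 43 = 1^2 * 3 = 1*3 = 3
  bit 1 = 1: r = r^2 * 3 mod 43 = 3^2 * 3 = 9*3 = 27
  bit 2 = 1: r = r^2 * 3 mod 43 = 27^2 * 3 = 41*3 = 37
  bit 3 = 1: r = r^2 * 3 mod 43 = 37^2 * 3 = 36*3 = 22
  -> A = 22
B = 3^16 mod 43  (bits of 16 = 10000)
  bit 0 = 1: r = r^2 * 3 mod 43 = 1^2 * 3 = 1*3 = 3
  bit 1 = 0: r = r^2 mod 43 = 3^2 = 9
  bit 2 = 0: r = r^2 mod 43 = 9^2 = 38
  bit 3 = 0: r = r^2 mod 43 = 38^2 = 25
  bit 4 = 0: r = r^2 mod 43 = 25^2 = 23
  -> B = 23
s = B^a = 23^15 mod 43  (bits of 15 = 1111)
  bit 0 = 1: r = r^2 * 23 mod 43 = 1^2 * 23 = 1*23 = 23
  bit 1 = 1: r = r^2 * 23 mod 43 = 23^2 * 23 = 13*23 = 41
  bit 2 = 1: r = r^2 * 23 mod 43 = 41^2 * 23 = 4*23 = 6
  bit 3 = 1: r = r^2 * 23 mod 43 = 6^2 * 23 = 36*23 = 11
  -> s = B^a = 11

Answer: 11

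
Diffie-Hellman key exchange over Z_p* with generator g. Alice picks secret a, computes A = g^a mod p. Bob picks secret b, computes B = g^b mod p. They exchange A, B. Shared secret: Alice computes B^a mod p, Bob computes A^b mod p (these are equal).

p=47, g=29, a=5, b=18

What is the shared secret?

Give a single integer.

Answer: 28

Derivation:
A = 29^5 mod 47  (bits of 5 = 101)
  bit 0 = 1: r = r^2 * 29 mod 47 = 1^2 * 29 = 1*29 = 29
  bit 1 = 0: r = r^2 mod 47 = 29^2 = 42
  bit 2 = 1: r = r^2 * 29 mod 47 = 42^2 * 29 = 25*29 = 20
  -> A = 20
B = 29^18 mod 47  (bits of 18 = 10010)
  bit 0 = 1: r = r^2 * 29 mod 47 = 1^2 * 29 = 1*29 = 29
  bit 1 = 0: r = r^2 mod 47 = 29^2 = 42
  bit 2 = 0: r = r^2 mod 47 = 42^2 = 25
  bit 3 = 1: r = r^2 * 29 mod 47 = 25^2 * 29 = 14*29 = 30
  bit 4 = 0: r = r^2 mod 47 = 30^2 = 7
  -> B = 7
s = B^a = 7^5 mod 47  (bits of 5 = 101)
  bit 0 = 1: r = r^2 * 7 mod 47 = 1^2 * 7 = 1*7 = 7
  bit 1 = 0: r = r^2 mod 47 = 7^2 = 2
  bit 2 = 1: r = r^2 * 7 mod 47 = 2^2 * 7 = 4*7 = 28
  -> s = B^a = 28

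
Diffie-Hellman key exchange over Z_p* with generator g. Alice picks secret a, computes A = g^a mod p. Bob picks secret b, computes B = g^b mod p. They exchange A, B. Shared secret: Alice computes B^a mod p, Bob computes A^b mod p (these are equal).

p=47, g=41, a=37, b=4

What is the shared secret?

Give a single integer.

Answer: 18

Derivation:
A = 41^37 mod 47  (bits of 37 = 100101)
  bit 0 = 1: r = r^2 * 41 mod 47 = 1^2 * 41 = 1*41 = 41
  bit 1 = 0: r = r^2 mod 47 = 41^2 = 36
  bit 2 = 0: r = r^2 mod 47 = 36^2 = 27
  bit 3 = 1: r = r^2 * 41 mod 47 = 27^2 * 41 = 24*41 = 44
  bit 4 = 0: r = r^2 mod 47 = 44^2 = 9
  bit 5 = 1: r = r^2 * 41 mod 47 = 9^2 * 41 = 34*41 = 31
  -> A = 31
B = 41^4 mod 47  (bits of 4 = 100)
  bit 0 = 1: r = r^2 * 41 mod 47 = 1^2 * 41 = 1*41 = 41
  bit 1 = 0: r = r^2 mod 47 = 41^2 = 36
  bit 2 = 0: r = r^2 mod 47 = 36^2 = 27
  -> B = 27
s = B^a = 27^37 mod 47  (bits of 37 = 100101)
  bit 0 = 1: r = r^2 * 27 mod 47 = 1^2 * 27 = 1*27 = 27
  bit 1 = 0: r = r^2 mod 47 = 27^2 = 24
  bit 2 = 0: r = r^2 mod 47 = 24^2 = 12
  bit 3 = 1: r = r^2 * 27 mod 47 = 12^2 * 27 = 3*27 = 34
  bit 4 = 0: r = r^2 mod 47 = 34^2 = 28
  bit 5 = 1: r = r^2 * 27 mod 47 = 28^2 * 27 = 32*27 = 18
  -> s = B^a = 18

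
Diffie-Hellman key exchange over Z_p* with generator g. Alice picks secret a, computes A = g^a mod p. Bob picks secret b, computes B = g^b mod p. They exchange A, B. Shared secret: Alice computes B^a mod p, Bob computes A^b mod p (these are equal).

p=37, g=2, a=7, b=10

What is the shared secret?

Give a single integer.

Answer: 28

Derivation:
A = 2^7 mod 37  (bits of 7 = 111)
  bit 0 = 1: r = r^2 * 2 mod 37 = 1^2 * 2 = 1*2 = 2
  bit 1 = 1: r = r^2 * 2 mod 37 = 2^2 * 2 = 4*2 = 8
  bit 2 = 1: r = r^2 * 2 mod 37 = 8^2 * 2 = 27*2 = 17
  -> A = 17
B = 2^10 mod 37  (bits of 10 = 1010)
  bit 0 = 1: r = r^2 * 2 mod 37 = 1^2 * 2 = 1*2 = 2
  bit 1 = 0: r = r^2 mod 37 = 2^2 = 4
  bit 2 = 1: r = r^2 * 2 mod 37 = 4^2 * 2 = 16*2 = 32
  bit 3 = 0: r = r^2 mod 37 = 32^2 = 25
  -> B = 25
s = B^a = 25^7 mod 37  (bits of 7 = 111)
  bit 0 = 1: r = r^2 * 25 mod 37 = 1^2 * 25 = 1*25 = 25
  bit 1 = 1: r = r^2 * 25 mod 37 = 25^2 * 25 = 33*25 = 11
  bit 2 = 1: r = r^2 * 25 mod 37 = 11^2 * 25 = 10*25 = 28
  -> s = B^a = 28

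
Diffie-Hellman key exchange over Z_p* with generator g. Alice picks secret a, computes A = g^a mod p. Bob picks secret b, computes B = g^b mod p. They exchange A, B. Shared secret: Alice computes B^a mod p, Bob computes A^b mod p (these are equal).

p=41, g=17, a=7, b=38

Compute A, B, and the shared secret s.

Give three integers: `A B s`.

A = 17^7 mod 41  (bits of 7 = 111)
  bit 0 = 1: r = r^2 * 17 mod 41 = 1^2 * 17 = 1*17 = 17
  bit 1 = 1: r = r^2 * 17 mod 41 = 17^2 * 17 = 2*17 = 34
  bit 2 = 1: r = r^2 * 17 mod 41 = 34^2 * 17 = 8*17 = 13
  -> A = 13
B = 17^38 mod 41  (bits of 38 = 100110)
  bit 0 = 1: r = r^2 * 17 mod 41 = 1^2 * 17 = 1*17 = 17
  bit 1 = 0: r = r^2 mod 41 = 17^2 = 2
  bit 2 = 0: r = r^2 mod 41 = 2^2 = 4
  bit 3 = 1: r = r^2 * 17 mod 41 = 4^2 * 17 = 16*17 = 26
  bit 4 = 1: r = r^2 * 17 mod 41 = 26^2 * 17 = 20*17 = 12
  bit 5 = 0: r = r^2 mod 41 = 12^2 = 21
  -> B = 21
s = B^a = 21^7 mod 41  (bits of 7 = 111)
  bit 0 = 1: r = r^2 * 21 mod 41 = 1^2 * 21 = 1*21 = 21
  bit 1 = 1: r = r^2 * 21 mod 41 = 21^2 * 21 = 31*21 = 36
  bit 2 = 1: r = r^2 * 21 mod 41 = 36^2 * 21 = 25*21 = 33
  -> s = B^a = 33

Answer: 13 21 33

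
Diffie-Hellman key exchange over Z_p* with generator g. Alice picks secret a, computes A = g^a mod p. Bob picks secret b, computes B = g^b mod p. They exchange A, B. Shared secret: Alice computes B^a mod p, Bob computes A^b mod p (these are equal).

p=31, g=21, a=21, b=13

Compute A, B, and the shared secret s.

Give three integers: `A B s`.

A = 21^21 mod 31  (bits of 21 = 10101)
  bit 0 = 1: r = r^2 * 21 mod 31 = 1^2 * 21 = 1*21 = 21
  bit 1 = 0: r = r^2 mod 31 = 21^2 = 7
  bit 2 = 1: r = r^2 * 21 mod 31 = 7^2 * 21 = 18*21 = 6
  bit 3 = 0: r = r^2 mod 31 = 6^2 = 5
  bit 4 = 1: r = r^2 * 21 mod 31 = 5^2 * 21 = 25*21 = 29
  -> A = 29
B = 21^13 mod 31  (bits of 13 = 1101)
  bit 0 = 1: r = r^2 * 21 mod 31 = 1^2 * 21 = 1*21 = 21
  bit 1 = 1: r = r^2 * 21 mod 31 = 21^2 * 21 = 7*21 = 23
  bit 2 = 0: r = r^2 mod 31 = 23^2 = 2
  bit 3 = 1: r = r^2 * 21 mod 31 = 2^2 * 21 = 4*21 = 22
  -> B = 22
s = B^a = 22^21 mod 31  (bits of 21 = 10101)
  bit 0 = 1: r = r^2 * 22 mod 31 = 1^2 * 22 = 1*22 = 22
  bit 1 = 0: r = r^2 mod 31 = 22^2 = 19
  bit 2 = 1: r = r^2 * 22 mod 31 = 19^2 * 22 = 20*22 = 6
  bit 3 = 0: r = r^2 mod 31 = 6^2 = 5
  bit 4 = 1: r = r^2 * 22 mod 31 = 5^2 * 22 = 25*22 = 23
  -> s = B^a = 23

Answer: 29 22 23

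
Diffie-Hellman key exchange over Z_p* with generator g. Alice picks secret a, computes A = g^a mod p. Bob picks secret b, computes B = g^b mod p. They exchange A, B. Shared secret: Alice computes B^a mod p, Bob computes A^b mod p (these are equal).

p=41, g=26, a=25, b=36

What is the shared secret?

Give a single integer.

Answer: 40

Derivation:
A = 26^25 mod 41  (bits of 25 = 11001)
  bit 0 = 1: r = r^2 * 26 mod 41 = 1^2 * 26 = 1*26 = 26
  bit 1 = 1: r = r^2 * 26 mod 41 = 26^2 * 26 = 20*26 = 28
  bit 2 = 0: r = r^2 mod 41 = 28^2 = 5
  bit 3 = 0: r = r^2 mod 41 = 5^2 = 25
  bit 4 = 1: r = r^2 * 26 mod 41 = 25^2 * 26 = 10*26 = 14
  -> A = 14
B = 26^36 mod 41  (bits of 36 = 100100)
  bit 0 = 1: r = r^2 * 26 mod 41 = 1^2 * 26 = 1*26 = 26
  bit 1 = 0: r = r^2 mod 41 = 26^2 = 20
  bit 2 = 0: r = r^2 mod 41 = 20^2 = 31
  bit 3 = 1: r = r^2 * 26 mod 41 = 31^2 * 26 = 18*26 = 17
  bit 4 = 0: r = r^2 mod 41 = 17^2 = 2
  bit 5 = 0: r = r^2 mod 41 = 2^2 = 4
  -> B = 4
s = B^a = 4^25 mod 41  (bits of 25 = 11001)
  bit 0 = 1: r = r^2 * 4 mod 41 = 1^2 * 4 = 1*4 = 4
  bit 1 = 1: r = r^2 * 4 mod 41 = 4^2 * 4 = 16*4 = 23
  bit 2 = 0: r = r^2 mod 41 = 23^2 = 37
  bit 3 = 0: r = r^2 mod 41 = 37^2 = 16
  bit 4 = 1: r = r^2 * 4 mod 41 = 16^2 * 4 = 10*4 = 40
  -> s = B^a = 40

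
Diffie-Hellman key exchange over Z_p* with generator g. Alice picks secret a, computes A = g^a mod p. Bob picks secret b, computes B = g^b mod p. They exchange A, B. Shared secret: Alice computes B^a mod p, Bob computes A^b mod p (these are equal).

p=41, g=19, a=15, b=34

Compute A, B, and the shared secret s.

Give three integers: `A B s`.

A = 19^15 mod 41  (bits of 15 = 1111)
  bit 0 = 1: r = r^2 * 19 mod 41 = 1^2 * 19 = 1*19 = 19
  bit 1 = 1: r = r^2 * 19 mod 41 = 19^2 * 19 = 33*19 = 12
  bit 2 = 1: r = r^2 * 19 mod 41 = 12^2 * 19 = 21*19 = 30
  bit 3 = 1: r = r^2 * 19 mod 41 = 30^2 * 19 = 39*19 = 3
  -> A = 3
B = 19^34 mod 41  (bits of 34 = 100010)
  bit 0 = 1: r = r^2 * 19 mod 41 = 1^2 * 19 = 1*19 = 19
  bit 1 = 0: r = r^2 mod 41 = 19^2 = 33
  bit 2 = 0: r = r^2 mod 41 = 33^2 = 23
  bit 3 = 0: r = r^2 mod 41 = 23^2 = 37
  bit 4 = 1: r = r^2 * 19 mod 41 = 37^2 * 19 = 16*19 = 17
  bit 5 = 0: r = r^2 mod 41 = 17^2 = 2
  -> B = 2
s = B^a = 2^15 mod 41  (bits of 15 = 1111)
  bit 0 = 1: r = r^2 * 2 mod 41 = 1^2 * 2 = 1*2 = 2
  bit 1 = 1: r = r^2 * 2 mod 41 = 2^2 * 2 = 4*2 = 8
  bit 2 = 1: r = r^2 * 2 mod 41 = 8^2 * 2 = 23*2 = 5
  bit 3 = 1: r = r^2 * 2 mod 41 = 5^2 * 2 = 25*2 = 9
  -> s = B^a = 9

Answer: 3 2 9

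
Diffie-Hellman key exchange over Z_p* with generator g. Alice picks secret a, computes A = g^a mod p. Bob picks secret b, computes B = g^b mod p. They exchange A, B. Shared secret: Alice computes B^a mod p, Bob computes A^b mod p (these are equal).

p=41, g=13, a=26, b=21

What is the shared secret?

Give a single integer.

Answer: 39

Derivation:
A = 13^26 mod 41  (bits of 26 = 11010)
  bit 0 = 1: r = r^2 * 13 mod 41 = 1^2 * 13 = 1*13 = 13
  bit 1 = 1: r = r^2 * 13 mod 41 = 13^2 * 13 = 5*13 = 24
  bit 2 = 0: r = r^2 mod 41 = 24^2 = 2
  bit 3 = 1: r = r^2 * 13 mod 41 = 2^2 * 13 = 4*13 = 11
  bit 4 = 0: r = r^2 mod 41 = 11^2 = 39
  -> A = 39
B = 13^21 mod 41  (bits of 21 = 10101)
  bit 0 = 1: r = r^2 * 13 mod 41 = 1^2 * 13 = 1*13 = 13
  bit 1 = 0: r = r^2 mod 41 = 13^2 = 5
  bit 2 = 1: r = r^2 * 13 mod 41 = 5^2 * 13 = 25*13 = 38
  bit 3 = 0: r = r^2 mod 41 = 38^2 = 9
  bit 4 = 1: r = r^2 * 13 mod 41 = 9^2 * 13 = 40*13 = 28
  -> B = 28
s = B^a = 28^26 mod 41  (bits of 26 = 11010)
  bit 0 = 1: r = r^2 * 28 mod 41 = 1^2 * 28 = 1*28 = 28
  bit 1 = 1: r = r^2 * 28 mod 41 = 28^2 * 28 = 5*28 = 17
  bit 2 = 0: r = r^2 mod 41 = 17^2 = 2
  bit 3 = 1: r = r^2 * 28 mod 41 = 2^2 * 28 = 4*28 = 30
  bit 4 = 0: r = r^2 mod 41 = 30^2 = 39
  -> s = B^a = 39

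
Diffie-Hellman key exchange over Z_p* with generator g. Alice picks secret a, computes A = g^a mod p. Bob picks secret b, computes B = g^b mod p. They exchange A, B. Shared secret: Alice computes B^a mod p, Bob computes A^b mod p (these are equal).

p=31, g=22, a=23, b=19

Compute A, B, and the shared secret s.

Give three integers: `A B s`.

A = 22^23 mod 31  (bits of 23 = 10111)
  bit 0 = 1: r = r^2 * 22 mod 31 = 1^2 * 22 = 1*22 = 22
  bit 1 = 0: r = r^2 mod 31 = 22^2 = 19
  bit 2 = 1: r = r^2 * 22 mod 31 = 19^2 * 22 = 20*22 = 6
  bit 3 = 1: r = r^2 * 22 mod 31 = 6^2 * 22 = 5*22 = 17
  bit 4 = 1: r = r^2 * 22 mod 31 = 17^2 * 22 = 10*22 = 3
  -> A = 3
B = 22^19 mod 31  (bits of 19 = 10011)
  bit 0 = 1: r = r^2 * 22 mod 31 = 1^2 * 22 = 1*22 = 22
  bit 1 = 0: r = r^2 mod 31 = 22^2 = 19
  bit 2 = 0: r = r^2 mod 31 = 19^2 = 20
  bit 3 = 1: r = r^2 * 22 mod 31 = 20^2 * 22 = 28*22 = 27
  bit 4 = 1: r = r^2 * 22 mod 31 = 27^2 * 22 = 16*22 = 11
  -> B = 11
s = B^a = 11^23 mod 31  (bits of 23 = 10111)
  bit 0 = 1: r = r^2 * 11 mod 31 = 1^2 * 11 = 1*11 = 11
  bit 1 = 0: r = r^2 mod 31 = 11^2 = 28
  bit 2 = 1: r = r^2 * 11 mod 31 = 28^2 * 11 = 9*11 = 6
  bit 3 = 1: r = r^2 * 11 mod 31 = 6^2 * 11 = 5*11 = 24
  bit 4 = 1: r = r^2 * 11 mod 31 = 24^2 * 11 = 18*11 = 12
  -> s = B^a = 12

Answer: 3 11 12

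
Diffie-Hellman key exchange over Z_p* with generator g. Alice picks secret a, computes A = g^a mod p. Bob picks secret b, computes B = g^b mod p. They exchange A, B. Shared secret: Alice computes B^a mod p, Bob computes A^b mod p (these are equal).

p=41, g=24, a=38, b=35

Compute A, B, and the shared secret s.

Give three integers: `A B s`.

A = 24^38 mod 41  (bits of 38 = 100110)
  bit 0 = 1: r = r^2 * 24 mod 41 = 1^2 * 24 = 1*24 = 24
  bit 1 = 0: r = r^2 mod 41 = 24^2 = 2
  bit 2 = 0: r = r^2 mod 41 = 2^2 = 4
  bit 3 = 1: r = r^2 * 24 mod 41 = 4^2 * 24 = 16*24 = 15
  bit 4 = 1: r = r^2 * 24 mod 41 = 15^2 * 24 = 20*24 = 29
  bit 5 = 0: r = r^2 mod 41 = 29^2 = 21
  -> A = 21
B = 24^35 mod 41  (bits of 35 = 100011)
  bit 0 = 1: r = r^2 * 24 mod 41 = 1^2 * 24 = 1*24 = 24
  bit 1 = 0: r = r^2 mod 41 = 24^2 = 2
  bit 2 = 0: r = r^2 mod 41 = 2^2 = 4
  bit 3 = 0: r = r^2 mod 41 = 4^2 = 16
  bit 4 = 1: r = r^2 * 24 mod 41 = 16^2 * 24 = 10*24 = 35
  bit 5 = 1: r = r^2 * 24 mod 41 = 35^2 * 24 = 36*24 = 3
  -> B = 3
s = B^a = 3^38 mod 41  (bits of 38 = 100110)
  bit 0 = 1: r = r^2 * 3 mod 41 = 1^2 * 3 = 1*3 = 3
  bit 1 = 0: r = r^2 mod 41 = 3^2 = 9
  bit 2 = 0: r = r^2 mod 41 = 9^2 = 40
  bit 3 = 1: r = r^2 * 3 mod 41 = 40^2 * 3 = 1*3 = 3
  bit 4 = 1: r = r^2 * 3 mod 41 = 3^2 * 3 = 9*3 = 27
  bit 5 = 0: r = r^2 mod 41 = 27^2 = 32
  -> s = B^a = 32

Answer: 21 3 32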